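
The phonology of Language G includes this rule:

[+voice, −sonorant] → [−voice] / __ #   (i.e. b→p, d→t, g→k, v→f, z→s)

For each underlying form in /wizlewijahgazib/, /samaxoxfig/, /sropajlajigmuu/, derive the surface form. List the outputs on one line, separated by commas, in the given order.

/wizlewijahgazib/: /b/ is a voiced obstruent in word-final position, so it devoices to [p]. → [wizlewijahgazip].
/samaxoxfig/: /g/ is a voiced obstruent in word-final position, so it devoices to [k]. → [samaxoxfik].
/sropajlajigmuu/: the rule's environment is not met; surfaces unchanged as [sropajlajigmuu].

wizlewijahgazip, samaxoxfik, sropajlajigmuu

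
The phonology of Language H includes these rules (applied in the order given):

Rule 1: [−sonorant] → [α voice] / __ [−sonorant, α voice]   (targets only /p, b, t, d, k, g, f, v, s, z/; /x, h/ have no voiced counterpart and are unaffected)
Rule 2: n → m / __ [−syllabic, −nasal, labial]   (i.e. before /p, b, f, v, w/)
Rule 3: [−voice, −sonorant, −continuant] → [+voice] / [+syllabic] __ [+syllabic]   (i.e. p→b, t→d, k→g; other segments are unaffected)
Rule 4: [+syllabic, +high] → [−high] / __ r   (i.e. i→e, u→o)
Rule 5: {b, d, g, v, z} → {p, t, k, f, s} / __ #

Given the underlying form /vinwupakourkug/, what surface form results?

vimwubagoorkuk

Rule 1 (regressive voicing assimilation): no segment meets the environment; /vinwupakourkug/ is unchanged.
Rule 2 (nasal place assimilation): /n/ precedes the labial consonant /w/, so it assimilates in place to [m]. /vinwupakourkug/ → vimwupakourkug.
Rule 3 (intervocalic voicing): /p/ is a voiceless stop between vowels /u/ and /a/, so it voices to [b]. /k/ is a voiceless stop between vowels /a/ and /o/, so it voices to [g]. /vimwupakourkug/ → vimwubagourkug.
Rule 4 (pre-rhotic lowering): /u/ is a high vowel immediately before /r/, so it lowers to [o]. /vimwubagourkug/ → vimwubagoorkug.
Rule 5 (final devoicing): /g/ is a voiced obstruent in word-final position, so it devoices to [k]. /vimwubagoorkug/ → vimwubagoorkuk.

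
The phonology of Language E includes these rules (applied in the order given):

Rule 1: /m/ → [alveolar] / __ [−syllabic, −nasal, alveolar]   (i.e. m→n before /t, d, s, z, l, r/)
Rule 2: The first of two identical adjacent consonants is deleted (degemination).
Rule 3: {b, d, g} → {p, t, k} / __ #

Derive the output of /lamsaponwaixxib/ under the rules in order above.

lansaponwaixip

Rule 1 (nasal place assimilation): /m/ precedes the alveolar consonant /s/, so it assimilates in place to [n]. /lamsaponwaixxib/ → lansaponwaixxib.
Rule 2 (degemination): /xx/ is a geminate; the first /x/ deletes. /lansaponwaixxib/ → lansaponwaixib.
Rule 3 (final devoicing): /b/ is a voiced stop in word-final position, so it devoices to [p]. /lansaponwaixib/ → lansaponwaixip.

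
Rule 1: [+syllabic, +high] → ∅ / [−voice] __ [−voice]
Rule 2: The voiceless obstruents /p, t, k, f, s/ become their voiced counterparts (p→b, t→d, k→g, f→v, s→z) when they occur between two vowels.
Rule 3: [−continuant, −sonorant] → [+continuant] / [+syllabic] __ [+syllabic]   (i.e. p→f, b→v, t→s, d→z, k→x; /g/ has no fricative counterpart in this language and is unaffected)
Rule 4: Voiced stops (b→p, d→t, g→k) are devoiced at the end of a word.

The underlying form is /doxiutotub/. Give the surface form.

Rule 1 (high vowel syncope): no segment meets the environment; /doxiutotub/ is unchanged.
Rule 2 (intervocalic voicing): /t/ is a voiceless obstruent between vowels /u/ and /o/, so it voices to [d]. /t/ is a voiceless obstruent between vowels /o/ and /u/, so it voices to [d]. /doxiutotub/ → doxiudodub.
Rule 3 (intervocalic spirantization): /d/ is a stop between vowels /u/ and /o/, so it spirantizes to the fricative [z]. /d/ is a stop between vowels /o/ and /u/, so it spirantizes to the fricative [z]. /doxiudodub/ → doxiuzozub.
Rule 4 (final devoicing): /b/ is a voiced stop in word-final position, so it devoices to [p]. /doxiuzozub/ → doxiuzozup.

doxiuzozup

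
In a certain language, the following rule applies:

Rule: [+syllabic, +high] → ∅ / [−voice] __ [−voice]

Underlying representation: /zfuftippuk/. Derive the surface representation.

zfftppk

/u/ is a high vowel flanked by voiceless consonants /f/ and /f/, so it deletes.
/i/ is a high vowel flanked by voiceless consonants /t/ and /p/, so it deletes.
/u/ is a high vowel flanked by voiceless consonants /p/ and /k/, so it deletes.
Surface form: [zfftppk].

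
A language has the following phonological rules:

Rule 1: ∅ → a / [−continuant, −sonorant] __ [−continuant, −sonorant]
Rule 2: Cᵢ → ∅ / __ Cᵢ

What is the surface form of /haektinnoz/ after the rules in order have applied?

haekatinoz

Rule 1 (stop-cluster a-epenthesis): /k/ and /t/ form a stop–stop cluster, so [a] is inserted between them. /haektinnoz/ → haekatinnoz.
Rule 2 (degemination): /nn/ is a geminate; the first /n/ deletes. /haekatinnoz/ → haekatinoz.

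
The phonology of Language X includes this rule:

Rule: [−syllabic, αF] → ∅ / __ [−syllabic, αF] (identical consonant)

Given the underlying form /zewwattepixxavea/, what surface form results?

zewatepixavea

/ww/ is a geminate; the first /w/ deletes.
/tt/ is a geminate; the first /t/ deletes.
/xx/ is a geminate; the first /x/ deletes.
Surface form: [zewatepixavea].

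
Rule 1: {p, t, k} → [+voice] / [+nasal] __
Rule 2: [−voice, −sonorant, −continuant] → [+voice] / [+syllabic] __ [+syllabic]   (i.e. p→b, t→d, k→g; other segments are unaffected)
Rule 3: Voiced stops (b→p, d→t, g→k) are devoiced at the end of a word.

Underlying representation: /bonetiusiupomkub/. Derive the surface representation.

bonediusiubomgup

Rule 1 (post-nasal voicing): /k/ is a voiceless stop immediately after the nasal /m/, so it voices to [g]. /bonetiusiupomkub/ → bonetiusiupomgub.
Rule 2 (intervocalic voicing): /t/ is a voiceless stop between vowels /e/ and /i/, so it voices to [d]. /p/ is a voiceless stop between vowels /u/ and /o/, so it voices to [b]. /bonetiusiupomgub/ → bonediusiubomgub.
Rule 3 (final devoicing): /b/ is a voiced stop in word-final position, so it devoices to [p]. /bonediusiubomgub/ → bonediusiubomgup.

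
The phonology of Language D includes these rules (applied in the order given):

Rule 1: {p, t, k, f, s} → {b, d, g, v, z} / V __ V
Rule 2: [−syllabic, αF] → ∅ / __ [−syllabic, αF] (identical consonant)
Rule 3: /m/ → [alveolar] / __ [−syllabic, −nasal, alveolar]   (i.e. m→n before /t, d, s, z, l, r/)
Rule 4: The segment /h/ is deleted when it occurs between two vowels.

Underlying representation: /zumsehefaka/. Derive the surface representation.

Rule 1 (intervocalic voicing): /f/ is a voiceless obstruent between vowels /e/ and /a/, so it voices to [v]. /k/ is a voiceless obstruent between vowels /a/ and /a/, so it voices to [g]. /zumsehefaka/ → zumsehevaga.
Rule 2 (degemination): no segment meets the environment; /zumsehevaga/ is unchanged.
Rule 3 (nasal place assimilation): /m/ precedes the alveolar consonant /s/, so it assimilates in place to [n]. /zumsehevaga/ → zunsehevaga.
Rule 4 (intervocalic h-deletion): /h/ occurs between vowels /e/ and /e/, so it deletes. /zunsehevaga/ → zunseevaga.

zunseevaga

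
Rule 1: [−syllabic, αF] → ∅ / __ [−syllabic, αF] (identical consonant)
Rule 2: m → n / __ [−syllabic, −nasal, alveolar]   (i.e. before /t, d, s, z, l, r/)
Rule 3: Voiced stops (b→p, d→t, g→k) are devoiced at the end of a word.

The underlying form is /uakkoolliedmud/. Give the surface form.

uakooliedmut

Rule 1 (degemination): /kk/ is a geminate; the first /k/ deletes. /ll/ is a geminate; the first /l/ deletes. /uakkoolliedmud/ → uakooliedmud.
Rule 2 (nasal place assimilation): no segment meets the environment; /uakooliedmud/ is unchanged.
Rule 3 (final devoicing): /d/ is a voiced stop in word-final position, so it devoices to [t]. /uakooliedmud/ → uakooliedmut.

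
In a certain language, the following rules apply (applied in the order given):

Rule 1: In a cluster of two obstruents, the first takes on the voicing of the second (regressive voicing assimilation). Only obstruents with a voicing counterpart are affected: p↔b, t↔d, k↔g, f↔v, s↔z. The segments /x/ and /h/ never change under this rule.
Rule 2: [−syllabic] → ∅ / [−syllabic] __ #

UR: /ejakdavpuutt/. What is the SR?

Rule 1 (regressive voicing assimilation): /k/ precedes the voiced obstruent /d/, so it voices to [g] by assimilation. /v/ precedes the voiceless obstruent /p/, so it devoices to [f] by assimilation. /ejakdavpuutt/ → ejagdafpuutt.
Rule 2 (final cluster simplification): /t/ is the second consonant of a word-final cluster /tt/, so it deletes. /ejagdafpuutt/ → ejagdafpuut.

ejagdafpuut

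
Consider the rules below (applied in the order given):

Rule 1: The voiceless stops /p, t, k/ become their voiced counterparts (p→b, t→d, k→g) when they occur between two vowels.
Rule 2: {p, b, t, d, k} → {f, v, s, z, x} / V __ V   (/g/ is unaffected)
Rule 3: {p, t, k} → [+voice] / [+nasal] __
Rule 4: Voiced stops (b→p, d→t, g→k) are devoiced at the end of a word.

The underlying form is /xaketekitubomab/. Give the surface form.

Rule 1 (intervocalic voicing): /k/ is a voiceless stop between vowels /a/ and /e/, so it voices to [g]. /t/ is a voiceless stop between vowels /e/ and /e/, so it voices to [d]. /k/ is a voiceless stop between vowels /e/ and /i/, so it voices to [g]. /t/ is a voiceless stop between vowels /i/ and /u/, so it voices to [d]. /xaketekitubomab/ → xagedegidubomab.
Rule 2 (intervocalic spirantization): /d/ is a stop between vowels /e/ and /e/, so it spirantizes to the fricative [z]. /d/ is a stop between vowels /i/ and /u/, so it spirantizes to the fricative [z]. /b/ is a stop between vowels /u/ and /o/, so it spirantizes to the fricative [v]. /xagedegidubomab/ → xagezegizuvomab.
Rule 3 (post-nasal voicing): no segment meets the environment; /xagezegizuvomab/ is unchanged.
Rule 4 (final devoicing): /b/ is a voiced stop in word-final position, so it devoices to [p]. /xagezegizuvomab/ → xagezegizuvomap.

xagezegizuvomap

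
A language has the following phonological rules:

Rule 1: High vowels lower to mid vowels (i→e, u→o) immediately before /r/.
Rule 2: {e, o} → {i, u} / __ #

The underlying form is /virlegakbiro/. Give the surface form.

Rule 1 (pre-rhotic lowering): /i/ is a high vowel immediately before /r/, so it lowers to [e]. /i/ is a high vowel immediately before /r/, so it lowers to [e]. /virlegakbiro/ → verlegakbero.
Rule 2 (final vowel raising): /o/ is a mid vowel in word-final position, so it raises to [u]. /verlegakbero/ → verlegakberu.

verlegakberu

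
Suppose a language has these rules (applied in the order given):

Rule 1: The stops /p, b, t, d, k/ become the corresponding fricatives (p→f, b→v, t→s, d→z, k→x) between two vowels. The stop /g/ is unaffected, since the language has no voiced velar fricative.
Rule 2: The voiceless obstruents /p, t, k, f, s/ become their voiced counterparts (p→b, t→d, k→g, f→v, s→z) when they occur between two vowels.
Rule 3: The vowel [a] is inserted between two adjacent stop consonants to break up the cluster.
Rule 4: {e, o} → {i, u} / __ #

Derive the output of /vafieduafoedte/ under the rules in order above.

vaviezuavoedati

Rule 1 (intervocalic spirantization): /d/ is a stop between vowels /e/ and /u/, so it spirantizes to the fricative [z]. /vafieduafoedte/ → vafiezuafoedte.
Rule 2 (intervocalic voicing): /f/ is a voiceless obstruent between vowels /a/ and /i/, so it voices to [v]. /f/ is a voiceless obstruent between vowels /a/ and /o/, so it voices to [v]. /vafiezuafoedte/ → vaviezuavoedte.
Rule 3 (stop-cluster a-epenthesis): /d/ and /t/ form a stop–stop cluster, so [a] is inserted between them. /vaviezuavoedte/ → vaviezuavoedate.
Rule 4 (final vowel raising): /e/ is a mid vowel in word-final position, so it raises to [i]. /vaviezuavoedate/ → vaviezuavoedati.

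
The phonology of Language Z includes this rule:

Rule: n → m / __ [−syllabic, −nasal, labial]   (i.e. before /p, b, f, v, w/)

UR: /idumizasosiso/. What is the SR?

idumizasosiso

No segment of /idumizasosiso/ meets the structural description of the rule, so the form surfaces unchanged.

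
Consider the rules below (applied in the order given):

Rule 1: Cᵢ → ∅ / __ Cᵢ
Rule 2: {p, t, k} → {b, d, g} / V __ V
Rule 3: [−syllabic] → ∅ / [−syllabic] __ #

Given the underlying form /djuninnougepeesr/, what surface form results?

Rule 1 (degemination): /nn/ is a geminate; the first /n/ deletes. /djuninnougepeesr/ → djuninougepeesr.
Rule 2 (intervocalic voicing): /p/ is a voiceless stop between vowels /e/ and /e/, so it voices to [b]. /djuninougepeesr/ → djuninougebeesr.
Rule 3 (final cluster simplification): /r/ is the second consonant of a word-final cluster /sr/, so it deletes. /djuninougebeesr/ → djuninougebees.

djuninougebees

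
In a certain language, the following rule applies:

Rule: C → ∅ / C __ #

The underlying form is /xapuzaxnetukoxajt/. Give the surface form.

xapuzaxnetukoxaj

/t/ is the second consonant of a word-final cluster /jt/, so it deletes.
Surface form: [xapuzaxnetukoxaj].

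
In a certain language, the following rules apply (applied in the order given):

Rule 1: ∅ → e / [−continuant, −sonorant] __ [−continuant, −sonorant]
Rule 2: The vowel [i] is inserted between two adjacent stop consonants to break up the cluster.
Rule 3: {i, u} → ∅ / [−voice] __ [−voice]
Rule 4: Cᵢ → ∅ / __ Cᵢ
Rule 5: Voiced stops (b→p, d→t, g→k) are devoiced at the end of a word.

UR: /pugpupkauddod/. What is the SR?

Rule 1 (stop-cluster e-epenthesis): /g/ and /p/ form a stop–stop cluster, so [e] is inserted between them. /p/ and /k/ form a stop–stop cluster, so [e] is inserted between them. /d/ and /d/ form a stop–stop cluster, so [e] is inserted between them. /pugpupkauddod/ → pugepupekaudedod.
Rule 2 (stop-cluster i-epenthesis): no segment meets the environment; /pugepupekaudedod/ is unchanged.
Rule 3 (high vowel syncope): /u/ is a high vowel flanked by voiceless consonants /p/ and /p/, so it deletes. /pugepupekaudedod/ → pugeppekaudedod.
Rule 4 (degemination): /pp/ is a geminate; the first /p/ deletes. /pugeppekaudedod/ → pugepekaudedod.
Rule 5 (final devoicing): /d/ is a voiced stop in word-final position, so it devoices to [t]. /pugepekaudedod/ → pugepekaudedot.

pugepekaudedot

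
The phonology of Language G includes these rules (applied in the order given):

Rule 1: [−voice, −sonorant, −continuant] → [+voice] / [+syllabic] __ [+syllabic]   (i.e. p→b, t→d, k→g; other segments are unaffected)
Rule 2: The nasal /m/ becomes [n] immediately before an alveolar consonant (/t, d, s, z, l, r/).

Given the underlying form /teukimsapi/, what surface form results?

teuginsabi

Rule 1 (intervocalic voicing): /k/ is a voiceless stop between vowels /u/ and /i/, so it voices to [g]. /p/ is a voiceless stop between vowels /a/ and /i/, so it voices to [b]. /teukimsapi/ → teugimsabi.
Rule 2 (nasal place assimilation): /m/ precedes the alveolar consonant /s/, so it assimilates in place to [n]. /teugimsabi/ → teuginsabi.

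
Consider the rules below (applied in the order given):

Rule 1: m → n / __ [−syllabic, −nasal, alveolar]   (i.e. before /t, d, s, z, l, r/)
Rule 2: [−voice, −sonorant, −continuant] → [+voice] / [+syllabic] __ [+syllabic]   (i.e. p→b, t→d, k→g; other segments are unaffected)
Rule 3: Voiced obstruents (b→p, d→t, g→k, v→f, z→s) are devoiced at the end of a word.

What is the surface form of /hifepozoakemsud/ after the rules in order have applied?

hifebozoagensut

Rule 1 (nasal place assimilation): /m/ precedes the alveolar consonant /s/, so it assimilates in place to [n]. /hifepozoakemsud/ → hifepozoakensud.
Rule 2 (intervocalic voicing): /p/ is a voiceless stop between vowels /e/ and /o/, so it voices to [b]. /k/ is a voiceless stop between vowels /a/ and /e/, so it voices to [g]. /hifepozoakensud/ → hifebozoagensud.
Rule 3 (final devoicing): /d/ is a voiced obstruent in word-final position, so it devoices to [t]. /hifebozoagensud/ → hifebozoagensut.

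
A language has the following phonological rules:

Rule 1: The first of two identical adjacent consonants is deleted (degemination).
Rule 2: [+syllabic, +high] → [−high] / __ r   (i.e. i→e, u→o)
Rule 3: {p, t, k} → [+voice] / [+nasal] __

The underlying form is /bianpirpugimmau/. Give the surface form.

Rule 1 (degemination): /mm/ is a geminate; the first /m/ deletes. /bianpirpugimmau/ → bianpirpugimau.
Rule 2 (pre-rhotic lowering): /i/ is a high vowel immediately before /r/, so it lowers to [e]. /bianpirpugimau/ → bianperpugimau.
Rule 3 (post-nasal voicing): /p/ is a voiceless stop immediately after the nasal /n/, so it voices to [b]. /bianperpugimau/ → bianberpugimau.

bianberpugimau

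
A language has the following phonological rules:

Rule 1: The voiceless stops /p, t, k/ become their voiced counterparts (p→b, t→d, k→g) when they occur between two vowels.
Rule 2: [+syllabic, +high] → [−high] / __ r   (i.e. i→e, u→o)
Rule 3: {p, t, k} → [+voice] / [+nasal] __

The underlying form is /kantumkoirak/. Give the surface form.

Rule 1 (intervocalic voicing): no segment meets the environment; /kantumkoirak/ is unchanged.
Rule 2 (pre-rhotic lowering): /i/ is a high vowel immediately before /r/, so it lowers to [e]. /kantumkoirak/ → kantumkoerak.
Rule 3 (post-nasal voicing): /t/ is a voiceless stop immediately after the nasal /n/, so it voices to [d]. /k/ is a voiceless stop immediately after the nasal /m/, so it voices to [g]. /kantumkoerak/ → kandumgoerak.

kandumgoerak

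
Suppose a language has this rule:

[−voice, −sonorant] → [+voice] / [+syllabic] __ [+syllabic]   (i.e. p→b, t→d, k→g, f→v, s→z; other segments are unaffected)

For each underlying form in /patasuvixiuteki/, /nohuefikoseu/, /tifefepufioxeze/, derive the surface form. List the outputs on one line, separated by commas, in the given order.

/patasuvixiuteki/: /t/ is a voiceless obstruent between vowels /a/ and /a/, so it voices to [d]. /s/ is a voiceless obstruent between vowels /a/ and /u/, so it voices to [z]. /t/ is a voiceless obstruent between vowels /u/ and /e/, so it voices to [d]. /k/ is a voiceless obstruent between vowels /e/ and /i/, so it voices to [g]. → [padazuvixiudegi].
/nohuefikoseu/: /f/ is a voiceless obstruent between vowels /e/ and /i/, so it voices to [v]. /k/ is a voiceless obstruent between vowels /i/ and /o/, so it voices to [g]. /s/ is a voiceless obstruent between vowels /o/ and /e/, so it voices to [z]. → [nohuevigozeu].
/tifefepufioxeze/: /f/ is a voiceless obstruent between vowels /i/ and /e/, so it voices to [v]. /f/ is a voiceless obstruent between vowels /e/ and /e/, so it voices to [v]. /p/ is a voiceless obstruent between vowels /e/ and /u/, so it voices to [b]. /f/ is a voiceless obstruent between vowels /u/ and /i/, so it voices to [v]. → [tivevebuvioxeze].

padazuvixiudegi, nohuevigozeu, tivevebuvioxeze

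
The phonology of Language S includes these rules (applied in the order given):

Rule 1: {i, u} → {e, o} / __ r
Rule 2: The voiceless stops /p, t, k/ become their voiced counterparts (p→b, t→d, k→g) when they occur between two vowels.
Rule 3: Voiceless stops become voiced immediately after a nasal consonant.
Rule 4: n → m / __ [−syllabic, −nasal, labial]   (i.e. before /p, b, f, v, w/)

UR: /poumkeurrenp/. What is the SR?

Rule 1 (pre-rhotic lowering): /u/ is a high vowel immediately before /r/, so it lowers to [o]. /poumkeurrenp/ → poumkeorrenp.
Rule 2 (intervocalic voicing): no segment meets the environment; /poumkeorrenp/ is unchanged.
Rule 3 (post-nasal voicing): /k/ is a voiceless stop immediately after the nasal /m/, so it voices to [g]. /p/ is a voiceless stop immediately after the nasal /n/, so it voices to [b]. /poumkeorrenp/ → poumgeorrenb.
Rule 4 (nasal place assimilation): /n/ precedes the labial consonant /b/, so it assimilates in place to [m]. /poumgeorrenb/ → poumgeorremb.

poumgeorremb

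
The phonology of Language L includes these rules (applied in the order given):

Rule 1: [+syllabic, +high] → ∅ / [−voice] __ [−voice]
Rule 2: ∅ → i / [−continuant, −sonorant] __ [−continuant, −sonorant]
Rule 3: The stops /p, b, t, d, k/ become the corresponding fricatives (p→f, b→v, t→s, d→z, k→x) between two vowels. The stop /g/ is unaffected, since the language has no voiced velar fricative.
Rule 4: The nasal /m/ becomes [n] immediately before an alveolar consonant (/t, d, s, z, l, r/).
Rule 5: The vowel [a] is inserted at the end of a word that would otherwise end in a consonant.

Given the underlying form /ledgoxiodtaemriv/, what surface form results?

lezigoxiozisaenriva

Rule 1 (high vowel syncope): no segment meets the environment; /ledgoxiodtaemriv/ is unchanged.
Rule 2 (stop-cluster i-epenthesis): /d/ and /g/ form a stop–stop cluster, so [i] is inserted between them. /d/ and /t/ form a stop–stop cluster, so [i] is inserted between them. /ledgoxiodtaemriv/ → ledigoxioditaemriv.
Rule 3 (intervocalic spirantization): /d/ is a stop between vowels /e/ and /i/, so it spirantizes to the fricative [z]. /d/ is a stop between vowels /o/ and /i/, so it spirantizes to the fricative [z]. /t/ is a stop between vowels /i/ and /a/, so it spirantizes to the fricative [s]. /ledigoxioditaemriv/ → lezigoxiozisaemriv.
Rule 4 (nasal place assimilation): /m/ precedes the alveolar consonant /r/, so it assimilates in place to [n]. /lezigoxiozisaemriv/ → lezigoxiozisaenriv.
Rule 5 (final a-epenthesis): the form ends in the consonant /v/, so [a] is inserted word-finally. /lezigoxiozisaenriv/ → lezigoxiozisaenriva.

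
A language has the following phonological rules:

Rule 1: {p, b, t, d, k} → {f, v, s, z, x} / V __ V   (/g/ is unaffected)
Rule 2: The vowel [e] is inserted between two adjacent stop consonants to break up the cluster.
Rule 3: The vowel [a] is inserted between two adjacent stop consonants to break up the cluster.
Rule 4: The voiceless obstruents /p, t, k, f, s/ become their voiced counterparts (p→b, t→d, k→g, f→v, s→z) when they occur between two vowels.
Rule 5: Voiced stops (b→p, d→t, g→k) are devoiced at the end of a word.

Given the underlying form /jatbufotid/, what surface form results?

Rule 1 (intervocalic spirantization): /t/ is a stop between vowels /o/ and /i/, so it spirantizes to the fricative [s]. /jatbufotid/ → jatbufosid.
Rule 2 (stop-cluster e-epenthesis): /t/ and /b/ form a stop–stop cluster, so [e] is inserted between them. /jatbufosid/ → jatebufosid.
Rule 3 (stop-cluster a-epenthesis): no segment meets the environment; /jatebufosid/ is unchanged.
Rule 4 (intervocalic voicing): /t/ is a voiceless obstruent between vowels /a/ and /e/, so it voices to [d]. /f/ is a voiceless obstruent between vowels /u/ and /o/, so it voices to [v]. /s/ is a voiceless obstruent between vowels /o/ and /i/, so it voices to [z]. /jatebufosid/ → jadebuvozid.
Rule 5 (final devoicing): /d/ is a voiced stop in word-final position, so it devoices to [t]. /jadebuvozid/ → jadebuvozit.

jadebuvozit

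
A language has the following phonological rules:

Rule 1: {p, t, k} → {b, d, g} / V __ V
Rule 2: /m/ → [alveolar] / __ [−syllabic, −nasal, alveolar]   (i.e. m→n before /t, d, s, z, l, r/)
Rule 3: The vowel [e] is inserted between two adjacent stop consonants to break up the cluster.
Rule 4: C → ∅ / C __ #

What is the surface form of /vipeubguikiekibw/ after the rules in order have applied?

Rule 1 (intervocalic voicing): /p/ is a voiceless stop between vowels /i/ and /e/, so it voices to [b]. /k/ is a voiceless stop between vowels /i/ and /i/, so it voices to [g]. /k/ is a voiceless stop between vowels /e/ and /i/, so it voices to [g]. /vipeubguikiekibw/ → vibeubguigiegibw.
Rule 2 (nasal place assimilation): no segment meets the environment; /vibeubguigiegibw/ is unchanged.
Rule 3 (stop-cluster e-epenthesis): /b/ and /g/ form a stop–stop cluster, so [e] is inserted between them. /vibeubguigiegibw/ → vibeubeguigiegibw.
Rule 4 (final cluster simplification): /w/ is the second consonant of a word-final cluster /bw/, so it deletes. /vibeubeguigiegibw/ → vibeubeguigiegib.

vibeubeguigiegib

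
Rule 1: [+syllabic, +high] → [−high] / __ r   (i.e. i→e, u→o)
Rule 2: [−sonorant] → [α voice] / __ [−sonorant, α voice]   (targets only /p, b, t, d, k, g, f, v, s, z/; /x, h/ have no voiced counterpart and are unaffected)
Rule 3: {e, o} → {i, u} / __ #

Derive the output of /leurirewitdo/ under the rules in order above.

leorerewiddu

Rule 1 (pre-rhotic lowering): /u/ is a high vowel immediately before /r/, so it lowers to [o]. /i/ is a high vowel immediately before /r/, so it lowers to [e]. /leurirewitdo/ → leorerewitdo.
Rule 2 (regressive voicing assimilation): /t/ precedes the voiced obstruent /d/, so it voices to [d] by assimilation. /leorerewitdo/ → leorerewiddo.
Rule 3 (final vowel raising): /o/ is a mid vowel in word-final position, so it raises to [u]. /leorerewiddo/ → leorerewiddu.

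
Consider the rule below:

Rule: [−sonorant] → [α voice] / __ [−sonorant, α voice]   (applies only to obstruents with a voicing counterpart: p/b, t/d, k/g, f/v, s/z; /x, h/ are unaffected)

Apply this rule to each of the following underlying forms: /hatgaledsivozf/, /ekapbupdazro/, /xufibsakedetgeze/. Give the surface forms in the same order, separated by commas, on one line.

hadgaletsivosf, ekabbubdazro, xufipsakededgeze

/hatgaledsivozf/: /t/ precedes the voiced obstruent /g/, so it voices to [d] by assimilation. /d/ precedes the voiceless obstruent /s/, so it devoices to [t] by assimilation. /z/ precedes the voiceless obstruent /f/, so it devoices to [s] by assimilation. → [hadgaletsivosf].
/ekapbupdazro/: /p/ precedes the voiced obstruent /b/, so it voices to [b] by assimilation. /p/ precedes the voiced obstruent /d/, so it voices to [b] by assimilation. → [ekabbubdazro].
/xufibsakedetgeze/: /b/ precedes the voiceless obstruent /s/, so it devoices to [p] by assimilation. /t/ precedes the voiced obstruent /g/, so it voices to [d] by assimilation. → [xufipsakededgeze].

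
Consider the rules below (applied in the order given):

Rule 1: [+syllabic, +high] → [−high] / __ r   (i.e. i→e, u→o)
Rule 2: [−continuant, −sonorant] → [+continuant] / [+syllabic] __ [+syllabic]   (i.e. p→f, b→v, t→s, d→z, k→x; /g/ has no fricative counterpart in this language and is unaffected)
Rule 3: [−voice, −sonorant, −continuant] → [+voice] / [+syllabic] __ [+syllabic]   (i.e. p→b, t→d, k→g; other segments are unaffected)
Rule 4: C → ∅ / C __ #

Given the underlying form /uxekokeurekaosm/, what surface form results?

Rule 1 (pre-rhotic lowering): /u/ is a high vowel immediately before /r/, so it lowers to [o]. /uxekokeurekaosm/ → uxekokeorekaosm.
Rule 2 (intervocalic spirantization): /k/ is a stop between vowels /e/ and /o/, so it spirantizes to the fricative [x]. /k/ is a stop between vowels /o/ and /e/, so it spirantizes to the fricative [x]. /k/ is a stop between vowels /e/ and /a/, so it spirantizes to the fricative [x]. /uxekokeorekaosm/ → uxexoxeorexaosm.
Rule 3 (intervocalic voicing): no segment meets the environment; /uxexoxeorexaosm/ is unchanged.
Rule 4 (final cluster simplification): /m/ is the second consonant of a word-final cluster /sm/, so it deletes. /uxexoxeorexaosm/ → uxexoxeorexaos.

uxexoxeorexaos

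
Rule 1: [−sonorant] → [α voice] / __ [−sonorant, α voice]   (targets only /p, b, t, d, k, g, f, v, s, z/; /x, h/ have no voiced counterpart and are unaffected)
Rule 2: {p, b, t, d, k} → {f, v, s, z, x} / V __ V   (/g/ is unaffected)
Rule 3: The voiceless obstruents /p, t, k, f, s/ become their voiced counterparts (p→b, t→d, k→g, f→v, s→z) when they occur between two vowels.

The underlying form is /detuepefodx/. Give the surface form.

dezuevevotx

Rule 1 (regressive voicing assimilation): /d/ precedes the voiceless obstruent /x/, so it devoices to [t] by assimilation. /detuepefodx/ → detuepefotx.
Rule 2 (intervocalic spirantization): /t/ is a stop between vowels /e/ and /u/, so it spirantizes to the fricative [s]. /p/ is a stop between vowels /e/ and /e/, so it spirantizes to the fricative [f]. /detuepefotx/ → desuefefotx.
Rule 3 (intervocalic voicing): /s/ is a voiceless obstruent between vowels /e/ and /u/, so it voices to [z]. /f/ is a voiceless obstruent between vowels /e/ and /e/, so it voices to [v]. /f/ is a voiceless obstruent between vowels /e/ and /o/, so it voices to [v]. /desuefefotx/ → dezuevevotx.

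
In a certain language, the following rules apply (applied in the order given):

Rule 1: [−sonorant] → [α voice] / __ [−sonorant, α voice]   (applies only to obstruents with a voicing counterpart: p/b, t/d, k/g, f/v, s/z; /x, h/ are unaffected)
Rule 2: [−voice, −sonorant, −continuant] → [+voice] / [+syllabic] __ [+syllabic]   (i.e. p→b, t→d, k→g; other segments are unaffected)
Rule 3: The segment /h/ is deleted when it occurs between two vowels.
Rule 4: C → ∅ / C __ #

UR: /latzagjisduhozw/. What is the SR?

ladzagjizduoz

Rule 1 (regressive voicing assimilation): /t/ precedes the voiced obstruent /z/, so it voices to [d] by assimilation. /s/ precedes the voiced obstruent /d/, so it voices to [z] by assimilation. /latzagjisduhozw/ → ladzagjizduhozw.
Rule 2 (intervocalic voicing): no segment meets the environment; /ladzagjizduhozw/ is unchanged.
Rule 3 (intervocalic h-deletion): /h/ occurs between vowels /u/ and /o/, so it deletes. /ladzagjizduhozw/ → ladzagjizduozw.
Rule 4 (final cluster simplification): /w/ is the second consonant of a word-final cluster /zw/, so it deletes. /ladzagjizduozw/ → ladzagjizduoz.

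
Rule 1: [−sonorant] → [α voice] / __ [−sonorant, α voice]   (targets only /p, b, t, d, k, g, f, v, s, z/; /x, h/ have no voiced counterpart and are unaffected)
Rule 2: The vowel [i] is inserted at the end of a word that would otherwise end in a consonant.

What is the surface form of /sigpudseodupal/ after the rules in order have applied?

sikputseodupali

Rule 1 (regressive voicing assimilation): /g/ precedes the voiceless obstruent /p/, so it devoices to [k] by assimilation. /d/ precedes the voiceless obstruent /s/, so it devoices to [t] by assimilation. /sigpudseodupal/ → sikputseodupal.
Rule 2 (final i-epenthesis): the form ends in the consonant /l/, so [i] is inserted word-finally. /sikputseodupal/ → sikputseodupali.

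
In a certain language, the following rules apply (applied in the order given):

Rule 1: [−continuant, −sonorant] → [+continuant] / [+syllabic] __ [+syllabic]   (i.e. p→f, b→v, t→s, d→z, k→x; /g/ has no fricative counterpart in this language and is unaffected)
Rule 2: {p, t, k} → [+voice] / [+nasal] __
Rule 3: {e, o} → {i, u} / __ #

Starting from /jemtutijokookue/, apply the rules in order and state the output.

Rule 1 (intervocalic spirantization): /t/ is a stop between vowels /u/ and /i/, so it spirantizes to the fricative [s]. /k/ is a stop between vowels /o/ and /o/, so it spirantizes to the fricative [x]. /k/ is a stop between vowels /o/ and /u/, so it spirantizes to the fricative [x]. /jemtutijokookue/ → jemtusijoxooxue.
Rule 2 (post-nasal voicing): /t/ is a voiceless stop immediately after the nasal /m/, so it voices to [d]. /jemtusijoxooxue/ → jemdusijoxooxue.
Rule 3 (final vowel raising): /e/ is a mid vowel in word-final position, so it raises to [i]. /jemdusijoxooxue/ → jemdusijoxooxui.

jemdusijoxooxui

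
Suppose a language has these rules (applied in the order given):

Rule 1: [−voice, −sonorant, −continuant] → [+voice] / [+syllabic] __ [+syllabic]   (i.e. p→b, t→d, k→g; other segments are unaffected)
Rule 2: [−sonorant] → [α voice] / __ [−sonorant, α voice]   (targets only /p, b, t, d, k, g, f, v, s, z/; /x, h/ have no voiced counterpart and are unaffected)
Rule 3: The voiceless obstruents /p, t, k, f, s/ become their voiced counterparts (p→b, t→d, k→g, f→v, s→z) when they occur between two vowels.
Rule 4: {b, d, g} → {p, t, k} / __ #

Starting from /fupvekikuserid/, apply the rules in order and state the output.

fubvegiguzerit

Rule 1 (intervocalic voicing): /k/ is a voiceless stop between vowels /e/ and /i/, so it voices to [g]. /k/ is a voiceless stop between vowels /i/ and /u/, so it voices to [g]. /fupvekikuserid/ → fupvegiguserid.
Rule 2 (regressive voicing assimilation): /p/ precedes the voiced obstruent /v/, so it voices to [b] by assimilation. /fupvegiguserid/ → fubvegiguserid.
Rule 3 (intervocalic voicing): /s/ is a voiceless obstruent between vowels /u/ and /e/, so it voices to [z]. /fubvegiguserid/ → fubvegiguzerid.
Rule 4 (final devoicing): /d/ is a voiced stop in word-final position, so it devoices to [t]. /fubvegiguzerid/ → fubvegiguzerit.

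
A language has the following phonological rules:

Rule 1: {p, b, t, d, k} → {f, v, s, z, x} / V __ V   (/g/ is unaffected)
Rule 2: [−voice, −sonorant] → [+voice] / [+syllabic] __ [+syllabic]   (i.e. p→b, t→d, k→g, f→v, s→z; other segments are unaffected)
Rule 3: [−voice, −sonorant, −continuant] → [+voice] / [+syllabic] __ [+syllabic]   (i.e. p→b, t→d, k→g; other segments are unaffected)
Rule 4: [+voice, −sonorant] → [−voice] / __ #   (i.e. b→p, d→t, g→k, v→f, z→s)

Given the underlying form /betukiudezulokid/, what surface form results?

Rule 1 (intervocalic spirantization): /t/ is a stop between vowels /e/ and /u/, so it spirantizes to the fricative [s]. /k/ is a stop between vowels /u/ and /i/, so it spirantizes to the fricative [x]. /d/ is a stop between vowels /u/ and /e/, so it spirantizes to the fricative [z]. /k/ is a stop between vowels /o/ and /i/, so it spirantizes to the fricative [x]. /betukiudezulokid/ → besuxiuzezuloxid.
Rule 2 (intervocalic voicing): /s/ is a voiceless obstruent between vowels /e/ and /u/, so it voices to [z]. /besuxiuzezuloxid/ → bezuxiuzezuloxid.
Rule 3 (intervocalic voicing): no segment meets the environment; /bezuxiuzezuloxid/ is unchanged.
Rule 4 (final devoicing): /d/ is a voiced obstruent in word-final position, so it devoices to [t]. /bezuxiuzezuloxid/ → bezuxiuzezuloxit.

bezuxiuzezuloxit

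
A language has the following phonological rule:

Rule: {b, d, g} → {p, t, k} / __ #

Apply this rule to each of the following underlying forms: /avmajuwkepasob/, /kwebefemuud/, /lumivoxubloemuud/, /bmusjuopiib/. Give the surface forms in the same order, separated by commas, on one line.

/avmajuwkepasob/: /b/ is a voiced stop in word-final position, so it devoices to [p]. → [avmajuwkepasop].
/kwebefemuud/: /d/ is a voiced stop in word-final position, so it devoices to [t]. → [kwebefemuut].
/lumivoxubloemuud/: /d/ is a voiced stop in word-final position, so it devoices to [t]. → [lumivoxubloemuut].
/bmusjuopiib/: /b/ is a voiced stop in word-final position, so it devoices to [p]. → [bmusjuopiip].

avmajuwkepasop, kwebefemuut, lumivoxubloemuut, bmusjuopiip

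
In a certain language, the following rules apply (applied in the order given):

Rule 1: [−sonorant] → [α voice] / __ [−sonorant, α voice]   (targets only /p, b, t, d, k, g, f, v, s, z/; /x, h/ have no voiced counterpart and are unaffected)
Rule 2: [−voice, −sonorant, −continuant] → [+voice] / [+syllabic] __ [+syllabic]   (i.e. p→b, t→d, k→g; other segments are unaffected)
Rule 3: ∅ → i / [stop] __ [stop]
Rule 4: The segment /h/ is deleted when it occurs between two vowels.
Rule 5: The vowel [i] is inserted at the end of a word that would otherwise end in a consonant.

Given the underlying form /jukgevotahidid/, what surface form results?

Rule 1 (regressive voicing assimilation): /k/ precedes the voiced obstruent /g/, so it voices to [g] by assimilation. /jukgevotahidid/ → juggevotahidid.
Rule 2 (intervocalic voicing): /t/ is a voiceless stop between vowels /o/ and /a/, so it voices to [d]. /juggevotahidid/ → juggevodahidid.
Rule 3 (stop-cluster i-epenthesis): /g/ and /g/ form a stop–stop cluster, so [i] is inserted between them. /juggevodahidid/ → jugigevodahidid.
Rule 4 (intervocalic h-deletion): /h/ occurs between vowels /a/ and /i/, so it deletes. /jugigevodahidid/ → jugigevodaidid.
Rule 5 (final i-epenthesis): the form ends in the consonant /d/, so [i] is inserted word-finally. /jugigevodaidid/ → jugigevodaididi.

jugigevodaididi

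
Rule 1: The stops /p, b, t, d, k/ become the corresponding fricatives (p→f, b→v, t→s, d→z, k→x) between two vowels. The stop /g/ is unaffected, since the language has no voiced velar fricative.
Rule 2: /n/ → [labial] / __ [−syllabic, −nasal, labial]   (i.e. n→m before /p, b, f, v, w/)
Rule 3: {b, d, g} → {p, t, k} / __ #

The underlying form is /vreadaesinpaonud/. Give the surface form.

vreazaesimpaonut

Rule 1 (intervocalic spirantization): /d/ is a stop between vowels /a/ and /a/, so it spirantizes to the fricative [z]. /vreadaesinpaonud/ → vreazaesinpaonud.
Rule 2 (nasal place assimilation): /n/ precedes the labial consonant /p/, so it assimilates in place to [m]. /vreazaesinpaonud/ → vreazaesimpaonud.
Rule 3 (final devoicing): /d/ is a voiced stop in word-final position, so it devoices to [t]. /vreazaesimpaonud/ → vreazaesimpaonut.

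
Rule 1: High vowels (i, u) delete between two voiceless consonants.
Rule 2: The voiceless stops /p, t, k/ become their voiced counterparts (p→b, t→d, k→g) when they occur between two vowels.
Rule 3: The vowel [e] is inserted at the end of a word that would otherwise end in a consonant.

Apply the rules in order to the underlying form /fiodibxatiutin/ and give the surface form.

Rule 1 (high vowel syncope): no segment meets the environment; /fiodibxatiutin/ is unchanged.
Rule 2 (intervocalic voicing): /t/ is a voiceless stop between vowels /a/ and /i/, so it voices to [d]. /t/ is a voiceless stop between vowels /u/ and /i/, so it voices to [d]. /fiodibxatiutin/ → fiodibxadiudin.
Rule 3 (final e-epenthesis): the form ends in the consonant /n/, so [e] is inserted word-finally. /fiodibxadiudin/ → fiodibxadiudine.

fiodibxadiudine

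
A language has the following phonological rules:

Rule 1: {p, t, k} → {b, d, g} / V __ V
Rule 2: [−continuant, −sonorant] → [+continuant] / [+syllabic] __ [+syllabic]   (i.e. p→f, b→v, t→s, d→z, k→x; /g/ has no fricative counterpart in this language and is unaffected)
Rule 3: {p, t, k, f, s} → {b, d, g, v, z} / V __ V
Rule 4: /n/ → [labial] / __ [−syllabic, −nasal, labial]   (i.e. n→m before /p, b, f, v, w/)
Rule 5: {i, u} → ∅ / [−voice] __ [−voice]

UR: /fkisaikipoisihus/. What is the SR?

fkizaigivoizihs

Rule 1 (intervocalic voicing): /k/ is a voiceless stop between vowels /i/ and /i/, so it voices to [g]. /p/ is a voiceless stop between vowels /i/ and /o/, so it voices to [b]. /fkisaikipoisihus/ → fkisaigiboisihus.
Rule 2 (intervocalic spirantization): /b/ is a stop between vowels /i/ and /o/, so it spirantizes to the fricative [v]. /fkisaigiboisihus/ → fkisaigivoisihus.
Rule 3 (intervocalic voicing): /s/ is a voiceless obstruent between vowels /i/ and /a/, so it voices to [z]. /s/ is a voiceless obstruent between vowels /i/ and /i/, so it voices to [z]. /fkisaigivoisihus/ → fkizaigivoizihus.
Rule 4 (nasal place assimilation): no segment meets the environment; /fkizaigivoizihus/ is unchanged.
Rule 5 (high vowel syncope): /u/ is a high vowel flanked by voiceless consonants /h/ and /s/, so it deletes. /fkizaigivoizihus/ → fkizaigivoizihs.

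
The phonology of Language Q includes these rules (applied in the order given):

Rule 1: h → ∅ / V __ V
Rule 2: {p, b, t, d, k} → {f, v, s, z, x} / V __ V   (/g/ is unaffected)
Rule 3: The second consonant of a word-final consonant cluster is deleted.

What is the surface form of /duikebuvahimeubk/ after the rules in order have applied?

Rule 1 (intervocalic h-deletion): /h/ occurs between vowels /a/ and /i/, so it deletes. /duikebuvahimeubk/ → duikebuvaimeubk.
Rule 2 (intervocalic spirantization): /k/ is a stop between vowels /i/ and /e/, so it spirantizes to the fricative [x]. /b/ is a stop between vowels /e/ and /u/, so it spirantizes to the fricative [v]. /duikebuvaimeubk/ → duixevuvaimeubk.
Rule 3 (final cluster simplification): /k/ is the second consonant of a word-final cluster /bk/, so it deletes. /duixevuvaimeubk/ → duixevuvaimeub.

duixevuvaimeub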